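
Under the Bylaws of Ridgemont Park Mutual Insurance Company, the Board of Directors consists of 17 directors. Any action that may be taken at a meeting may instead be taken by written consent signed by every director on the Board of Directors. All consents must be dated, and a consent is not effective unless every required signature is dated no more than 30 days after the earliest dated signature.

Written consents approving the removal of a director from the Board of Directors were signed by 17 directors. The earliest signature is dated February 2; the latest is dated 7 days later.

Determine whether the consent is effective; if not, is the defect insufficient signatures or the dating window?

Signatures required: every one of 17 — unanimous means all 17, so 17 needed; 17 signed. Sufficient.
Dating window: the latest signature is 7 days after the earliest; the limit is 30 days. Within the window.

Effective — both the signature and dating-window requirements are satisfied.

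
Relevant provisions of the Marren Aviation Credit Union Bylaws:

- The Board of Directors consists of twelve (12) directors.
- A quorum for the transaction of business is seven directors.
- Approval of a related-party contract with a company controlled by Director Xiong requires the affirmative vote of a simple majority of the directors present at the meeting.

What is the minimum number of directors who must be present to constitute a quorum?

The quorum is fixed at 7.

7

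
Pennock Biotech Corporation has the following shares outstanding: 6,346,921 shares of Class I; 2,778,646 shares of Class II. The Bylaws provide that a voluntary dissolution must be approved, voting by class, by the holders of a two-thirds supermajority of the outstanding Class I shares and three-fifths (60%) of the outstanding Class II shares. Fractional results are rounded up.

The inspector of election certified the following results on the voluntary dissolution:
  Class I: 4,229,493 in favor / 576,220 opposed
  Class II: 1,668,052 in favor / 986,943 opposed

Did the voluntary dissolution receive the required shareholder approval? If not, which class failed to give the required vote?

Not approved — the Class I shares did not give the required vote.

Class I: 2/3 of 6346921 = 4231280.67, rounded up to 4231281; 4,231,281 required, 4,229,493 in favor — not approved.
Class II: 3/5 of 2778646 = 1667187.60, rounded up to 1667188; 1,667,188 required, 1,668,052 in favor — approved.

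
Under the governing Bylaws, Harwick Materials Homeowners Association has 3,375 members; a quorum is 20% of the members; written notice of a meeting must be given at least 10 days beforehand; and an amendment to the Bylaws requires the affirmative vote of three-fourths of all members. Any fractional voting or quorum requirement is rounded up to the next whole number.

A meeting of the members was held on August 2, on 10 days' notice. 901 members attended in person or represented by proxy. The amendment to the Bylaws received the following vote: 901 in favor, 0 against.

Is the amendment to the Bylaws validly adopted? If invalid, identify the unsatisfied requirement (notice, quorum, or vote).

Invalid — vote requirement not satisfied.

Notice: 10 days given; 10 required. Satisfied.
Quorum: 20% of 3,375 = 675; 901 present. Satisfied.
Vote: requires three-fourths of all members (3,375); 3/4 of 3375 = 2531.25, rounded up to 2532, so 2,532 needed; 901 in favor. Not satisfied.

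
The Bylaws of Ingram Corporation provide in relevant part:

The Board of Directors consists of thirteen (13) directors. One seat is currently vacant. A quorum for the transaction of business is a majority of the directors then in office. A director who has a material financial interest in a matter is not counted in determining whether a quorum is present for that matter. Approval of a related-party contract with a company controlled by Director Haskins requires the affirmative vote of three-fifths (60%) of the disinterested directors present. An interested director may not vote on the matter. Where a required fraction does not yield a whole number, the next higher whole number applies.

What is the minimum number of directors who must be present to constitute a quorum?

A majority of 12 is 7.

7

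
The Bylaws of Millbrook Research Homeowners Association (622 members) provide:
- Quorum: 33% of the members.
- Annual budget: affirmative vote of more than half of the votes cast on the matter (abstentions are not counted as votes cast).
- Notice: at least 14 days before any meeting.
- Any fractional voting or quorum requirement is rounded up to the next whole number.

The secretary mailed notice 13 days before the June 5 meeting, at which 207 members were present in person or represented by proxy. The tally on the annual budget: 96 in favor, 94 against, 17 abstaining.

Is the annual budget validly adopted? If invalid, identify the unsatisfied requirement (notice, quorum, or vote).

Notice: 13 days given; 14 required. Not satisfied.
Quorum: 33% of 622 = 205.26, rounded up to 206; 207 present. Satisfied.
Vote: requires a majority of the votes cast (207 − 17 abstaining = 190); a majority of 190 is 96, so 96 needed; 96 in favor. Satisfied.

Invalid — notice requirement not satisfied.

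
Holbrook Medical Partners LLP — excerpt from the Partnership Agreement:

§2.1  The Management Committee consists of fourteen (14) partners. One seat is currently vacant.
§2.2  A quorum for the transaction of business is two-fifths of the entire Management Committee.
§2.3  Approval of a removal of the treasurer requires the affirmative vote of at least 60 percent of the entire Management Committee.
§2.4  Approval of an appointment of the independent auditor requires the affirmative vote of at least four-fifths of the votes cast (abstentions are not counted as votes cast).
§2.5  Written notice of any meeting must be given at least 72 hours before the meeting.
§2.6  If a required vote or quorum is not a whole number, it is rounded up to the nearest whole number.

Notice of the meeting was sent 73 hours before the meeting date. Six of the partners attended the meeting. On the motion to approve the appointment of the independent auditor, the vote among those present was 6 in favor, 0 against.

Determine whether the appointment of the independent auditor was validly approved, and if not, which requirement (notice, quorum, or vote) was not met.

Notice: 73 hours given; 72 required (73 ≥ 72). Satisfied.
Quorum: 6 present; quorum is 6. Satisfied.
Vote: the appointment of the independent auditor requires four-fifths of the votes cast (6). 4/5 of 6 = 4.80, rounded up to 5, so 5 affirmative votes are needed; 6 voted in favor. Satisfied.

Valid — all requirements satisfied.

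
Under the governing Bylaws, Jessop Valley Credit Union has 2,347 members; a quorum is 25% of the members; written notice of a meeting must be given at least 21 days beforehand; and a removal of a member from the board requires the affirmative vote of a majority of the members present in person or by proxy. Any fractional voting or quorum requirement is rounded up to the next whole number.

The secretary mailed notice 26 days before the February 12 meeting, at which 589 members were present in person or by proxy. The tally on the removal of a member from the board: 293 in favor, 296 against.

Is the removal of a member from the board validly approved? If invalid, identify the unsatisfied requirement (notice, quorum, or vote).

Notice: 26 days given; 21 required. Satisfied.
Quorum: 25% of 2,347 = 586.75, rounded up to 587; 589 present. Satisfied.
Vote: requires a majority of those present (589); a majority of 589 is 295, so 295 needed; 293 in favor. Not satisfied.

Invalid — vote requirement not satisfied.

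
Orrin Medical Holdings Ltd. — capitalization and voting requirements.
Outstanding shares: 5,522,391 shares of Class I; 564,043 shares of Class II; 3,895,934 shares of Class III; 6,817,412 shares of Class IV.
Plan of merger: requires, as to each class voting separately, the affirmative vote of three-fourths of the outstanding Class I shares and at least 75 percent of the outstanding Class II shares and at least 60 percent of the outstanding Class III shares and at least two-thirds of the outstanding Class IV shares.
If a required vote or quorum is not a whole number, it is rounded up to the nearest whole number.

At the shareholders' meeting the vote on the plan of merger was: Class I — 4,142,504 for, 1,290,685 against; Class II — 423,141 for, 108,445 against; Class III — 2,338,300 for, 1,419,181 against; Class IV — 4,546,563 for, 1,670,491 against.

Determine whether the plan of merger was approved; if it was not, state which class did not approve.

Approved — every class gave the required vote.

Class I: 3/4 of 5522391 = 4141793.25, rounded up to 4141794; 4,141,794 required, 4,142,504 in favor — approved.
Class II: 3/4 of 564043 = 423032.25, rounded up to 423033; 423,033 required, 423,141 in favor — approved.
Class III: 3/5 of 3895934 = 2337560.40, rounded up to 2337561; 2,337,561 required, 2,338,300 in favor — approved.
Class IV: 2/3 of 6817412 = 4544941.33, rounded up to 4544942; 4,544,942 required, 4,546,563 in favor — approved.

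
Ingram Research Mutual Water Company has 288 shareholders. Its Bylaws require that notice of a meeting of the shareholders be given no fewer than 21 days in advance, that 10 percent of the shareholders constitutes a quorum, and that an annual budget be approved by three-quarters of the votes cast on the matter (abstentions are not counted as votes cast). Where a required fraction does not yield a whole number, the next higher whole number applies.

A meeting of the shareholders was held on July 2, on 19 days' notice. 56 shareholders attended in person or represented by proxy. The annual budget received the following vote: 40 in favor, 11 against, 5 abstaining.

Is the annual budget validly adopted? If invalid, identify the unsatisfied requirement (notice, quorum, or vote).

Invalid — notice requirement not satisfied.

Notice: 19 days given; 21 required. Not satisfied.
Quorum: 10% of 288 = 28.80, rounded up to 29; 56 present. Satisfied.
Vote: requires three-fourths of the votes cast (56 − 5 abstaining = 51); 3/4 of 51 = 38.25, rounded up to 39, so 39 needed; 40 in favor. Satisfied.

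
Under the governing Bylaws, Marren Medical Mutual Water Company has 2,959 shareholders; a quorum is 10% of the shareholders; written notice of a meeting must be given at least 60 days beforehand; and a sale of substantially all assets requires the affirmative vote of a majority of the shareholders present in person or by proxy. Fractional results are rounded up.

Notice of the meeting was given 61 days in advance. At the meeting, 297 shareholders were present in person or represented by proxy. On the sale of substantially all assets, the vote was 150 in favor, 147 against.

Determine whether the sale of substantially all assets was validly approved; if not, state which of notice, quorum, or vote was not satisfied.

Notice: 61 days given; 60 required. Satisfied.
Quorum: 10% of 2,959 = 295.90, rounded up to 296; 297 present. Satisfied.
Vote: requires a majority of those present (297); a majority of 297 is 149, so 149 needed; 150 in favor. Satisfied.

Valid — all requirements satisfied.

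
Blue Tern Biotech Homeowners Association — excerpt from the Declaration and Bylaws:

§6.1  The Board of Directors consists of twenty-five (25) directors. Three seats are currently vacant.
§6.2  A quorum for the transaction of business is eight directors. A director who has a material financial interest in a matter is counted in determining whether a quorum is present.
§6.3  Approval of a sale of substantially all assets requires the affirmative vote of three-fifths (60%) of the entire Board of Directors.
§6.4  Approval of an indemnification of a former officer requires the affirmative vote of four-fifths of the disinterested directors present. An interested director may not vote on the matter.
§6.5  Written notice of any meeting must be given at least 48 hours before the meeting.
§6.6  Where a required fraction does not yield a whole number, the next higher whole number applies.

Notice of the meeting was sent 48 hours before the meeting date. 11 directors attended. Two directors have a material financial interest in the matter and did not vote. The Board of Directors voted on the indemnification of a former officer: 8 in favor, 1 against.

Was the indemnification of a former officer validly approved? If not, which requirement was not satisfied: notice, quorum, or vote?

Valid — all requirements satisfied.

Notice: 48 hours given; 48 required (48 ≥ 48). Satisfied.
Quorum: 11 present (interested directors count toward quorum); quorum is 8. Satisfied.
Vote: the indemnification of a former officer requires four-fifths of the disinterested directors present (11 − 2 = 9). 4/5 of 9 = 7.20, rounded up to 8, so 8 affirmative votes are needed; 8 voted in favor. Satisfied.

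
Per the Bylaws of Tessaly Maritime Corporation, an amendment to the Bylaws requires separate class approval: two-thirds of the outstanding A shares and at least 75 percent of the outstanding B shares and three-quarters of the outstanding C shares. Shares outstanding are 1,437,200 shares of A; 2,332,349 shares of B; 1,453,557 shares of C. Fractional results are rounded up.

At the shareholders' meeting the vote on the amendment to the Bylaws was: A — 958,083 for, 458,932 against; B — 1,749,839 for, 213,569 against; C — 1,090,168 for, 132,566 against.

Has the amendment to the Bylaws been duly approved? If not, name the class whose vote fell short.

A: 2/3 of 1437200 = 958133.33, rounded up to 958134; 958,134 required, 958,083 in favor — not approved.
B: 3/4 of 2332349 = 1749261.75, rounded up to 1749262; 1,749,262 required, 1,749,839 in favor — approved.
C: 3/4 of 1453557 = 1090167.75, rounded up to 1090168; 1,090,168 required, 1,090,168 in favor — approved.

Not approved — the A shares did not give the required vote.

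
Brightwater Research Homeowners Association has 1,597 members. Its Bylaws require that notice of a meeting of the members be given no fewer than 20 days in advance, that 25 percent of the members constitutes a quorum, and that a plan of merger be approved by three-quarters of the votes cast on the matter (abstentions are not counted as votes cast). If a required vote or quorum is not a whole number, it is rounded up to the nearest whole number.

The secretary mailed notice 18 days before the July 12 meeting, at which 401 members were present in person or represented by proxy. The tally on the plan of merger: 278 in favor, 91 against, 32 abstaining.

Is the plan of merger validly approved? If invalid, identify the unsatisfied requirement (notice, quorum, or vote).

Notice: 18 days given; 20 required. Not satisfied.
Quorum: 25% of 1,597 = 399.25, rounded up to 400; 401 present. Satisfied.
Vote: requires three-fourths of the votes cast (401 − 32 abstaining = 369); 3/4 of 369 = 276.75, rounded up to 277, so 277 needed; 278 in favor. Satisfied.

Invalid — notice requirement not satisfied.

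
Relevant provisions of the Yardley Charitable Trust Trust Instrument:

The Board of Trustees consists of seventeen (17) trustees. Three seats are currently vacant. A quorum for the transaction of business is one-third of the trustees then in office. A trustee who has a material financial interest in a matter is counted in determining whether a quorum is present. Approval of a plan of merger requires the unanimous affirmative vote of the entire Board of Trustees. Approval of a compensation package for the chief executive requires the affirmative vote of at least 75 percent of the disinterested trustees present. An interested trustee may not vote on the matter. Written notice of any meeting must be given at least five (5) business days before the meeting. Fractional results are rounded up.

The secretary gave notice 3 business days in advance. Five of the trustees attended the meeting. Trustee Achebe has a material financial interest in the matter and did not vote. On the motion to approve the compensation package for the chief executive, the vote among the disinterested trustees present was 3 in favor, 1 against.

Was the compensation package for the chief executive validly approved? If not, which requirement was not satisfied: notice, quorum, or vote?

Invalid — notice requirement not satisfied.

Notice: 3 business days given; 5 required (3 < 5). Not satisfied.
Quorum: 5 present (interested trustees count toward quorum); quorum is 5. Satisfied.
Vote: the compensation package for the chief executive requires three-fourths of the disinterested trustees present (5 − 1 = 4). 3/4 of 4 = 3, so 3 affirmative votes are needed; 3 voted in favor. Satisfied.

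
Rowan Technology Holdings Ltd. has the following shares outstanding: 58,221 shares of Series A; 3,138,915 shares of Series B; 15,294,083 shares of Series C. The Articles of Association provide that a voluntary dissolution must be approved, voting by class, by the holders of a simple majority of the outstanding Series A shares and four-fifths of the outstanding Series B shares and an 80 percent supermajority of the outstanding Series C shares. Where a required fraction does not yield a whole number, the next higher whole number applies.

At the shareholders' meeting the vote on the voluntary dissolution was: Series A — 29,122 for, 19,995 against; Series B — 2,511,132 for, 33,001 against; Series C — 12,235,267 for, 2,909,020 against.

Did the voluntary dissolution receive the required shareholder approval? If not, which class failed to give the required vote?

Approved — every class gave the required vote.

Series A: a majority of 58221 is 29111; 29,111 required, 29,122 in favor — approved.
Series B: 4/5 of 3138915 = 2511132; 2,511,132 required, 2,511,132 in favor — approved.
Series C: 4/5 of 15294083 = 12235266.40, rounded up to 12235267; 12,235,267 required, 12,235,267 in favor — approved.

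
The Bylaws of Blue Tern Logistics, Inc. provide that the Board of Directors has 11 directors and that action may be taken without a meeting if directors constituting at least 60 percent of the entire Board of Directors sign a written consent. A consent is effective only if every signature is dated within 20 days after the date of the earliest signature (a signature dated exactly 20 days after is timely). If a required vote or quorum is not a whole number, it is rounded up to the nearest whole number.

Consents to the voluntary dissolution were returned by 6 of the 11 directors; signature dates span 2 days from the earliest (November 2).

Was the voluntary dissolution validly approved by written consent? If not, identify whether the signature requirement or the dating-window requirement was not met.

Not effective — insufficient signatures.

Signatures required: at least 60 percent of 11 — 3/5 of 11 = 6.60, rounded up to 7, so 7 needed; 6 signed. Insufficient.
Dating window: the latest signature is 2 days after the earliest; the limit is 20 days. Within the window.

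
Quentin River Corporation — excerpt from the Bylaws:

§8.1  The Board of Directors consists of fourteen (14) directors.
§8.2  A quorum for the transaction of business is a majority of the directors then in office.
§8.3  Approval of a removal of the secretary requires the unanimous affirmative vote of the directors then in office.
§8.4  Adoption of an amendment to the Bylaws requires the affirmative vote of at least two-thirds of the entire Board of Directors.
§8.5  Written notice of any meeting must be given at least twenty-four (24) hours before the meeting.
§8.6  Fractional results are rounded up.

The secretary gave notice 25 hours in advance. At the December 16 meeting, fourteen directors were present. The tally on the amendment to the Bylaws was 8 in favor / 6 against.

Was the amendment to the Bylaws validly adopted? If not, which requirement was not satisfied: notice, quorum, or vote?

Invalid — vote requirement not satisfied.

Notice: 25 hours given; 24 required (25 ≥ 24). Satisfied.
Quorum: 14 present; quorum is 8. Satisfied.
Vote: the amendment to the Bylaws requires two-thirds of the entire Board of Directors (14). 2/3 of 14 = 9.33, rounded up to 10, so 10 affirmative votes are needed; 8 voted in favor. Not satisfied.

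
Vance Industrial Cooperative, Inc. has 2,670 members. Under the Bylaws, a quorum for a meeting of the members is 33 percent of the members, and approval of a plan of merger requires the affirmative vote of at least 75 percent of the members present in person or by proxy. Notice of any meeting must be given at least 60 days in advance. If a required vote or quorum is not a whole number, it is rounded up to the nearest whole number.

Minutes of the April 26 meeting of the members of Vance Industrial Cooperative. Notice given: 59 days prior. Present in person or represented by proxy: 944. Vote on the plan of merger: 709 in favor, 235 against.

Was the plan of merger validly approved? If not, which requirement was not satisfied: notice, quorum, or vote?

Notice: 59 days given; 60 required. Not satisfied.
Quorum: 33% of 2,670 = 881.10, rounded up to 882; 944 present. Satisfied.
Vote: requires three-fourths of those present (944); 3/4 of 944 = 708, so 708 needed; 709 in favor. Satisfied.

Invalid — notice requirement not satisfied.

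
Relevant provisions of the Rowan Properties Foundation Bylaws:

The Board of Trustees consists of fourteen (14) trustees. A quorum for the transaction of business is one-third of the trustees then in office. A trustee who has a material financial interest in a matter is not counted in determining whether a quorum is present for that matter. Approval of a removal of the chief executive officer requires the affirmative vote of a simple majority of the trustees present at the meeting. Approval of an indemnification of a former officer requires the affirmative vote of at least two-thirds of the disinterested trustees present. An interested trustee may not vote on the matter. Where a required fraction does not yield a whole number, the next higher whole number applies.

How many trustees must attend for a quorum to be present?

5

1/3 of 14 = 4.67, rounded up to 5.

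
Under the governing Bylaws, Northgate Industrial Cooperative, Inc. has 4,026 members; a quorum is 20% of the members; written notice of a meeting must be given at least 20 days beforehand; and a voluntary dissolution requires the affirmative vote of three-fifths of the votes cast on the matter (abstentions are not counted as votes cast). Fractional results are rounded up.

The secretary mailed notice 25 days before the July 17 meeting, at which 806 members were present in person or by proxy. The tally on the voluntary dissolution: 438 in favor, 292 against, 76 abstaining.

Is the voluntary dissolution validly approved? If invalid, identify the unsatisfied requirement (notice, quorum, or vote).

Notice: 25 days given; 20 required. Satisfied.
Quorum: 20% of 4,026 = 805.20, rounded up to 806; 806 present. Satisfied.
Vote: requires three-fifths of the votes cast (806 − 76 abstaining = 730); 3/5 of 730 = 438, so 438 needed; 438 in favor. Satisfied.

Valid — all requirements satisfied.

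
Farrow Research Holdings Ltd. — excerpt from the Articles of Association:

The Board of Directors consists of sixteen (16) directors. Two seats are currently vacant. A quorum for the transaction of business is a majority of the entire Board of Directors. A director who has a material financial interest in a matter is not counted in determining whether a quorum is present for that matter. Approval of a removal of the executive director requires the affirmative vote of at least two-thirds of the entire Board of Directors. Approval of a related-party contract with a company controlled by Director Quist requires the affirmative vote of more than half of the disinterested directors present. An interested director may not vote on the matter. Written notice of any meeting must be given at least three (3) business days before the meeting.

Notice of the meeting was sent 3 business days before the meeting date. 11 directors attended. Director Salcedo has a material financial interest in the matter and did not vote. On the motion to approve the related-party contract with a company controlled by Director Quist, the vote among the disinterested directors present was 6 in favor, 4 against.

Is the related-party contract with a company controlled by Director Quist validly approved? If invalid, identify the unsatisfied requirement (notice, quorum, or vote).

Valid — all requirements satisfied.

Notice: 3 business days given; 3 required (3 ≥ 3). Satisfied.
Quorum: 11 present, but the 1 interested director does not count, leaving 10. Quorum is 9. Satisfied.
Vote: the related-party contract with a company controlled by Director Quist requires a majority of the disinterested directors present (11 − 1 = 10). A majority of 10 is 6, so 6 affirmative votes are needed; 6 voted in favor. Satisfied.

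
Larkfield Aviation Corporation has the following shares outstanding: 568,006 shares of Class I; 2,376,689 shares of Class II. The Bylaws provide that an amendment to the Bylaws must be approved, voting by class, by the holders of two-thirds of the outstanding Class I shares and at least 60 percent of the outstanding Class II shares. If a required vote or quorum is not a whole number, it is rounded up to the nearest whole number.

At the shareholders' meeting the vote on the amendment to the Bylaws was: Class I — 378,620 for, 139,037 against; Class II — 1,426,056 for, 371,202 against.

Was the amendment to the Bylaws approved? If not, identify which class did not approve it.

Not approved — the Class I shares did not give the required vote.

Class I: 2/3 of 568006 = 378670.67, rounded up to 378671; 378,671 required, 378,620 in favor — not approved.
Class II: 3/5 of 2376689 = 1426013.40, rounded up to 1426014; 1,426,014 required, 1,426,056 in favor — approved.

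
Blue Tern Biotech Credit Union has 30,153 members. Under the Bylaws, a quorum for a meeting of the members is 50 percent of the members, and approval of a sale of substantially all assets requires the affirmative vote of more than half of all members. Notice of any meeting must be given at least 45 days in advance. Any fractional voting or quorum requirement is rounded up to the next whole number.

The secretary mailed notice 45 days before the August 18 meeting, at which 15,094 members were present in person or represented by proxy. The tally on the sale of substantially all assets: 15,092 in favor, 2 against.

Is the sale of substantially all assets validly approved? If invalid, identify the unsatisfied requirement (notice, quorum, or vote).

Notice: 45 days given; 45 required. Satisfied.
Quorum: 50% of 30,153 = 15,076.50, rounded up to 15,077; 15,094 present. Satisfied.
Vote: requires a majority of all members (30,153); a majority of 30153 is 15077, so 15,077 needed; 15,092 in favor. Satisfied.

Valid — all requirements satisfied.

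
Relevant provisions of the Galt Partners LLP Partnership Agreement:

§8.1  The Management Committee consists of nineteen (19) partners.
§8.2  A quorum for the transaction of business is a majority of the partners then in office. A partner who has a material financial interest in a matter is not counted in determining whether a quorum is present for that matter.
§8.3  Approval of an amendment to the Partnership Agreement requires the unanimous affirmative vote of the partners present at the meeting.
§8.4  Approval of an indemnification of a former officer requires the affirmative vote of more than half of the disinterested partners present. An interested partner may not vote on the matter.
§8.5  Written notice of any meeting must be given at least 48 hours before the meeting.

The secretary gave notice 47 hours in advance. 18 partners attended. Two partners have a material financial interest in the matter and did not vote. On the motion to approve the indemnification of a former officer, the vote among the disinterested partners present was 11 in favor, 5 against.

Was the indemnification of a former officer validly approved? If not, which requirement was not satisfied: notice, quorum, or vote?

Notice: 47 hours given; 48 required (47 < 48). Not satisfied.
Quorum: 18 present, but the 2 interested partners do not count, leaving 16. Quorum is 10. Satisfied.
Vote: the indemnification of a former officer requires a majority of the disinterested partners present (18 − 2 = 16). A majority of 16 is 9, so 9 affirmative votes are needed; 11 voted in favor. Satisfied.

Invalid — notice requirement not satisfied.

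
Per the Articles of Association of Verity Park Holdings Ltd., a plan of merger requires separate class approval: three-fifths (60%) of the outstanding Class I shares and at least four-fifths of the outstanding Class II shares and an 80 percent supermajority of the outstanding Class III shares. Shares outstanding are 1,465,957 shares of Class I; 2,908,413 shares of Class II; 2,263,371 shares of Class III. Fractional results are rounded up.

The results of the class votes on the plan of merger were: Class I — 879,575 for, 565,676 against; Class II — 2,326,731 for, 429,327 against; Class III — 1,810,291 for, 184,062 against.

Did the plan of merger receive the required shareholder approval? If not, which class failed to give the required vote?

Not approved — the Class III shares did not give the required vote.

Class I: 3/5 of 1465957 = 879574.20, rounded up to 879575; 879,575 required, 879,575 in favor — approved.
Class II: 4/5 of 2908413 = 2326730.40, rounded up to 2326731; 2,326,731 required, 2,326,731 in favor — approved.
Class III: 4/5 of 2263371 = 1810696.80, rounded up to 1810697; 1,810,697 required, 1,810,291 in favor — not approved.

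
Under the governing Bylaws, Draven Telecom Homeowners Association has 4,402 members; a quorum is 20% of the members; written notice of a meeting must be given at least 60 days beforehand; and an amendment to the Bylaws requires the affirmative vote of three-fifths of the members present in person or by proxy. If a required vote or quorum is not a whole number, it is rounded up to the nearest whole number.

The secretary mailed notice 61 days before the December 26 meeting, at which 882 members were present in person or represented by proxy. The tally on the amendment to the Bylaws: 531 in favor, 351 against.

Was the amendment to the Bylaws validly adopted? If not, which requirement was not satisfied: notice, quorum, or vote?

Valid — all requirements satisfied.

Notice: 61 days given; 60 required. Satisfied.
Quorum: 20% of 4,402 = 880.40, rounded up to 881; 882 present. Satisfied.
Vote: requires three-fifths of those present (882); 3/5 of 882 = 529.20, rounded up to 530, so 530 needed; 531 in favor. Satisfied.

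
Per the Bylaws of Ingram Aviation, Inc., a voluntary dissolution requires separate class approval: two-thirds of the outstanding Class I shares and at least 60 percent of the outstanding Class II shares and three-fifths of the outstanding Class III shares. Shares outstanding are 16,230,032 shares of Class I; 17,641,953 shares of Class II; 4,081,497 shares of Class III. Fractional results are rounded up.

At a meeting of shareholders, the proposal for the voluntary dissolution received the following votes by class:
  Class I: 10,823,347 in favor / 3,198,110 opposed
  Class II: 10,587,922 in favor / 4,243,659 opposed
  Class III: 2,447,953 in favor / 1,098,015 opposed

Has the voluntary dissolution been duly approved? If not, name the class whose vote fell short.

Not approved — the Class III shares did not give the required vote.

Class I: 2/3 of 16230032 = 10820021.33, rounded up to 10820022; 10,820,022 required, 10,823,347 in favor — approved.
Class II: 3/5 of 17641953 = 10585171.80, rounded up to 10585172; 10,585,172 required, 10,587,922 in favor — approved.
Class III: 3/5 of 4081497 = 2448898.20, rounded up to 2448899; 2,448,899 required, 2,447,953 in favor — not approved.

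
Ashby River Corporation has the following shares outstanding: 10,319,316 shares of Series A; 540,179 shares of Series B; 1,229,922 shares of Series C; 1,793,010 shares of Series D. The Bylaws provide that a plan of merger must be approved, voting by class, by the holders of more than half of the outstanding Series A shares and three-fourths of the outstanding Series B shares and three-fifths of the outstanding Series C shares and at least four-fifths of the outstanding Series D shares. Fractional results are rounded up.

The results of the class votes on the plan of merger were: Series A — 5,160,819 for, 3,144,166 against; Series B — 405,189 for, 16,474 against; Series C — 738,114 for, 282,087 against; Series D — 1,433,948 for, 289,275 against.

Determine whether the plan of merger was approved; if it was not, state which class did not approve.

Series A: a majority of 10319316 is 5159659; 5,159,659 required, 5,160,819 in favor — approved.
Series B: 3/4 of 540179 = 405134.25, rounded up to 405135; 405,135 required, 405,189 in favor — approved.
Series C: 3/5 of 1229922 = 737953.20, rounded up to 737954; 737,954 required, 738,114 in favor — approved.
Series D: 4/5 of 1793010 = 1434408; 1,434,408 required, 1,433,948 in favor — not approved.

Not approved — the Series D shares did not give the required vote.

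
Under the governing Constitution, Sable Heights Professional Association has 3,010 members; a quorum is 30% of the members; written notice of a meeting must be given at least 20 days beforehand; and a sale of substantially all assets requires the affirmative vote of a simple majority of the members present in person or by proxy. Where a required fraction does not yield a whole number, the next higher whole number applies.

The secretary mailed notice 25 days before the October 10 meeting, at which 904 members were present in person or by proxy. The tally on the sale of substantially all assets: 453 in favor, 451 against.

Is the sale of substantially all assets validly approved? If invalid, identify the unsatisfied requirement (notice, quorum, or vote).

Notice: 25 days given; 20 required. Satisfied.
Quorum: 30% of 3,010 = 903; 904 present. Satisfied.
Vote: requires a majority of those present (904); a majority of 904 is 453, so 453 needed; 453 in favor. Satisfied.

Valid — all requirements satisfied.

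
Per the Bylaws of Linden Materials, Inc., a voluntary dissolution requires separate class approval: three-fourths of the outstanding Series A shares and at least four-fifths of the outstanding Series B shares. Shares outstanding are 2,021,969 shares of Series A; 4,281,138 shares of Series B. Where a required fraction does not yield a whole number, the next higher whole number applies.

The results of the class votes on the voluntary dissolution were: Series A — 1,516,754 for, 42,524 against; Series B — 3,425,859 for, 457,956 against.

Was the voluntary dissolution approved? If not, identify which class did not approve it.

Approved — every class gave the required vote.

Series A: 3/4 of 2021969 = 1516476.75, rounded up to 1516477; 1,516,477 required, 1,516,754 in favor — approved.
Series B: 4/5 of 4281138 = 3424910.40, rounded up to 3424911; 3,424,911 required, 3,425,859 in favor — approved.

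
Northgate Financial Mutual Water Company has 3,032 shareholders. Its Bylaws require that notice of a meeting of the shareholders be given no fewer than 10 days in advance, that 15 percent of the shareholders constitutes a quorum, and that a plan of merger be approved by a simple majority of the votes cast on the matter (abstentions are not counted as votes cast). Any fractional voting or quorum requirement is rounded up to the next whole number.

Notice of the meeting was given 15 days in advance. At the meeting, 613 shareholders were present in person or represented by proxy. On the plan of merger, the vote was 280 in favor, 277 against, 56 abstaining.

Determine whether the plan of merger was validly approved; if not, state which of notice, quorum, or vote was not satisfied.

Valid — all requirements satisfied.

Notice: 15 days given; 10 required. Satisfied.
Quorum: 15% of 3,032 = 454.80, rounded up to 455; 613 present. Satisfied.
Vote: requires a majority of the votes cast (613 − 56 abstaining = 557); a majority of 557 is 279, so 279 needed; 280 in favor. Satisfied.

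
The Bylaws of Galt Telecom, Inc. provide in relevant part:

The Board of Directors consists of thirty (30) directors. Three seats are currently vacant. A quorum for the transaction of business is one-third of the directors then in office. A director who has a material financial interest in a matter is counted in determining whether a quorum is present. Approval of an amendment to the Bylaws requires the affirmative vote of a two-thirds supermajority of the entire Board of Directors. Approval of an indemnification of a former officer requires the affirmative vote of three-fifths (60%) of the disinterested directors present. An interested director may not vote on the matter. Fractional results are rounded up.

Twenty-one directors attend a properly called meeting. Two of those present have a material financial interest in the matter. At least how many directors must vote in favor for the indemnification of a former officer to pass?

The indemnification of a former officer requires three-fifths of the disinterested directors present (21 − 2 = 19).
3/5 of 19 = 11.40, rounded up to 12.

12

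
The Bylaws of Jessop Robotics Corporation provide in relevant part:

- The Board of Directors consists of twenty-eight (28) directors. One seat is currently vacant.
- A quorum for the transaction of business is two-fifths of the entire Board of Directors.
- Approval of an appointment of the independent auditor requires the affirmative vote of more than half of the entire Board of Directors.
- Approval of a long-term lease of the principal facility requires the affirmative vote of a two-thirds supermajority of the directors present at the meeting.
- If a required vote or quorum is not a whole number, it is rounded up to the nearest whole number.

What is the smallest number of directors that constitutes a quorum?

12

2/5 of 28 = 11.20, rounded up to 12.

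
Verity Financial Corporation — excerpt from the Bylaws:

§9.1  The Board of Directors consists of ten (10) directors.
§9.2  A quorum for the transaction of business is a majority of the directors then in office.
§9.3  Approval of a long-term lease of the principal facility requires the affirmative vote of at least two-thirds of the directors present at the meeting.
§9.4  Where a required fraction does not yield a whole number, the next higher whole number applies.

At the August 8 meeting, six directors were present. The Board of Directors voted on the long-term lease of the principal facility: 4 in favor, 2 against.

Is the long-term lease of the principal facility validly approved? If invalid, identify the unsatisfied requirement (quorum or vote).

Valid — all requirements satisfied.

Quorum: 6 present; quorum is 6. Satisfied.
Vote: the long-term lease of the principal facility requires two-thirds of the directors present (6). 2/3 of 6 = 4, so 4 affirmative votes are needed; 4 voted in favor. Satisfied.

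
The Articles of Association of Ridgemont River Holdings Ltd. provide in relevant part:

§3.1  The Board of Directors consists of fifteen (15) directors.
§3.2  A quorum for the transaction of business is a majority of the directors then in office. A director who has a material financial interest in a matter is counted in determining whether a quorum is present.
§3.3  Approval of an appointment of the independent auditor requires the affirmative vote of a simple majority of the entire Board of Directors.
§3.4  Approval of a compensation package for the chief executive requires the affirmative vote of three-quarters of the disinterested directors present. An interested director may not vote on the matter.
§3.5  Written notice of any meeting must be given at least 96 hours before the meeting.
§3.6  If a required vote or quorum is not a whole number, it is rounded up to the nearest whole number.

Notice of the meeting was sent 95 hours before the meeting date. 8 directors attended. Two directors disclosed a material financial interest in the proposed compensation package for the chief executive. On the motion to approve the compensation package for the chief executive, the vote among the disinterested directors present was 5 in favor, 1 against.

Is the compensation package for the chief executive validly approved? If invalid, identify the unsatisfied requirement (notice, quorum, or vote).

Invalid — notice requirement not satisfied.

Notice: 95 hours given; 96 required (95 < 96). Not satisfied.
Quorum: 8 present (interested directors count toward quorum); quorum is 8. Satisfied.
Vote: the compensation package for the chief executive requires three-fourths of the disinterested directors present (8 − 2 = 6). 3/4 of 6 = 4.50, rounded up to 5, so 5 affirmative votes are needed; 5 voted in favor. Satisfied.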